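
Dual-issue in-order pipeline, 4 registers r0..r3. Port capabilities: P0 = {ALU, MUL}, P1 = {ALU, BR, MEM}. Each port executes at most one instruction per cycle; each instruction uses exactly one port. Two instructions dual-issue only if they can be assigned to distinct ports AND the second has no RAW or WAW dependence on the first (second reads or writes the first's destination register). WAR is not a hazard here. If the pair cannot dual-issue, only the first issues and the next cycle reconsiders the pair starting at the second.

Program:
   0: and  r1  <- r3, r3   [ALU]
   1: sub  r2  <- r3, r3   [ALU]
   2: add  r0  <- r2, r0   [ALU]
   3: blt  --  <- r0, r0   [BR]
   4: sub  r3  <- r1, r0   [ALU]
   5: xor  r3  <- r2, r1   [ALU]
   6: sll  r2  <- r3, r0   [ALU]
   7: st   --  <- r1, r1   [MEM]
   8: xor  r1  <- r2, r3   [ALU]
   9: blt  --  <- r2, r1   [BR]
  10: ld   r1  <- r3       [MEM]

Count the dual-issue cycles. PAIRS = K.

0. and.ALU+sub.ALU @i0,i1  | 2-wide
1. add.ALU @i2  | RAW r0
2. blt.BR+sub.ALU @i3,i4  | 2-wide
3. xor.ALU @i5  | RAW r3
4. sll.ALU+st.MEM @i6,i7  | 2-wide
5. xor.ALU @i8  | RAW r1
6. blt.BR @i9  | no-port BR/MEM
7. ld.MEM @i10  | tail

PAIRS = 3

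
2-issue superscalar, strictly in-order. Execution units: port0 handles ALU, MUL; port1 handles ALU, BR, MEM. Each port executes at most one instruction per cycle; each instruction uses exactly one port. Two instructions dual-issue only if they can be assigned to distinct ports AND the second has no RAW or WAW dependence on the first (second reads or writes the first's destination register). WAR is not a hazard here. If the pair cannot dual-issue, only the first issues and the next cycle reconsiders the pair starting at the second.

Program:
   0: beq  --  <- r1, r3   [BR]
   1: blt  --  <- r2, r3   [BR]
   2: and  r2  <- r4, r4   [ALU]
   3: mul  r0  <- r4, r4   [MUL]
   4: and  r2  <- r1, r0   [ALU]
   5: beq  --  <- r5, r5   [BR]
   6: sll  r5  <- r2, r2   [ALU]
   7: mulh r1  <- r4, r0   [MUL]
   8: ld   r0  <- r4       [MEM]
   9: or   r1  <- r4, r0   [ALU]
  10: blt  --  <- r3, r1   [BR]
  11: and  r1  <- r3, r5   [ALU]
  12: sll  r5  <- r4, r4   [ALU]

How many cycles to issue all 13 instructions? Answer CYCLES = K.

CYCLES = 9

t=0 i0:beq ; no-port BR/BR
t=1 i1,i2:blt+and ; pair
t=2 i3:mul ; RAW r0
t=3 i4,i5:and+beq ; pair
t=4 i6,i7:sll+mulh ; pair
t=5 i8:ld ; RAW r0
t=6 i9:or ; RAW r1
t=7 i10,i11:blt+and ; pair
t=8 i12:sll ; tail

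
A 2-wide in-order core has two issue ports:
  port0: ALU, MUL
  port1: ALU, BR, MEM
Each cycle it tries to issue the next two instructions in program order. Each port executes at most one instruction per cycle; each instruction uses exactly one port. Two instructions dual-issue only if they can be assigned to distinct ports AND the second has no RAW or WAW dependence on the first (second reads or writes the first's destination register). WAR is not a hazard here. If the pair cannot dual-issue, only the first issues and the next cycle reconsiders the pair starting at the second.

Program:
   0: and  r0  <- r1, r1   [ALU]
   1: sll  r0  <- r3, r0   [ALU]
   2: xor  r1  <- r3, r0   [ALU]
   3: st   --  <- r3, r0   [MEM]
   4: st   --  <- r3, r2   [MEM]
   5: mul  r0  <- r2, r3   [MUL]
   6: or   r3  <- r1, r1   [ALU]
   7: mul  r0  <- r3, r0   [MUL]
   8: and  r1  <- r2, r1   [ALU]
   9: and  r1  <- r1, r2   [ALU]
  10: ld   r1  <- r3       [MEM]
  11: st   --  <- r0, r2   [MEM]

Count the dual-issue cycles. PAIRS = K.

PAIRS = 3

0. and @i0  | RAW+WAW r0
1. sll @i1  | RAW r0
2. xor+st @i2&i3  | dual
3. st+mul @i4&i5  | dual
4. or @i6  | RAW r3
5. mul+and @i7&i8  | dual
6. and @i9  | WAW r1
7. ld @i10  | no-port MEM/MEM
8. st @i11  | tail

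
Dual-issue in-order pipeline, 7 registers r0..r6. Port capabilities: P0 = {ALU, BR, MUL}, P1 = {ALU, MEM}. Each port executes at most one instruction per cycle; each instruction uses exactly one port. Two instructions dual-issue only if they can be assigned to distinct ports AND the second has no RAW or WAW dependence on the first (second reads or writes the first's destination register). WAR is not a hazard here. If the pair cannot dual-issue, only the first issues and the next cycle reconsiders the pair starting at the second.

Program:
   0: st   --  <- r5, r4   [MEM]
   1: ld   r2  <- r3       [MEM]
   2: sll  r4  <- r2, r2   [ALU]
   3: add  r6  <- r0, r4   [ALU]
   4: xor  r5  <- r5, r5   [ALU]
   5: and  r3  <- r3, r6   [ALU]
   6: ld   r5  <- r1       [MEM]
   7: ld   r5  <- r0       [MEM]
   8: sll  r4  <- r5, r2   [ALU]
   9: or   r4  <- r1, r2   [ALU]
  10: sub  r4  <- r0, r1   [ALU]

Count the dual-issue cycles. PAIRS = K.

PAIRS = 2

[0] i0  st.MEM  -- no-port MEM/MEM
[1] i1  ld.MEM  -- RAW r2
[2] i2  sll.ALU  -- RAW r4
[3] i3+i4  add.ALU;xor.ALU  -- pair
[4] i5+i6  and.ALU;ld.MEM  -- pair
[5] i7  ld.MEM  -- RAW r5
[6] i8  sll.ALU  -- WAW r4
[7] i9  or.ALU  -- WAW r4
[8] i10  sub.ALU  -- tail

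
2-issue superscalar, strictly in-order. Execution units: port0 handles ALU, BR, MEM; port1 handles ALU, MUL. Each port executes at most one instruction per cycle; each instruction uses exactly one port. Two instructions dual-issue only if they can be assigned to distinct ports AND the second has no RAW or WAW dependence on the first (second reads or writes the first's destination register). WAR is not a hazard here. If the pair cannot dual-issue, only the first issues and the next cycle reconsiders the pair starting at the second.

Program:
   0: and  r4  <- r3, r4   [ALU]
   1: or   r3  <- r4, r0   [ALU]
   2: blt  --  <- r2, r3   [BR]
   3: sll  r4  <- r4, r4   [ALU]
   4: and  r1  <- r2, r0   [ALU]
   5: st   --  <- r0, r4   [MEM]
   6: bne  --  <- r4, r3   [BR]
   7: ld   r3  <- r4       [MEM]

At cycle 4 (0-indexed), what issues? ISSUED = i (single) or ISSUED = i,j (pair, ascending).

  cy0 -> i0 (and) RAW r4
  cy1 -> i1 (or) RAW r3
  cy2 -> i2/i3 (blt/sll) 2-wide
  cy3 -> i4/i5 (and/st) 2-wide
  cy4 -> i6 (bne) no-port BR/MEM
  cy5 -> i7 (ld) tail

ISSUED = 6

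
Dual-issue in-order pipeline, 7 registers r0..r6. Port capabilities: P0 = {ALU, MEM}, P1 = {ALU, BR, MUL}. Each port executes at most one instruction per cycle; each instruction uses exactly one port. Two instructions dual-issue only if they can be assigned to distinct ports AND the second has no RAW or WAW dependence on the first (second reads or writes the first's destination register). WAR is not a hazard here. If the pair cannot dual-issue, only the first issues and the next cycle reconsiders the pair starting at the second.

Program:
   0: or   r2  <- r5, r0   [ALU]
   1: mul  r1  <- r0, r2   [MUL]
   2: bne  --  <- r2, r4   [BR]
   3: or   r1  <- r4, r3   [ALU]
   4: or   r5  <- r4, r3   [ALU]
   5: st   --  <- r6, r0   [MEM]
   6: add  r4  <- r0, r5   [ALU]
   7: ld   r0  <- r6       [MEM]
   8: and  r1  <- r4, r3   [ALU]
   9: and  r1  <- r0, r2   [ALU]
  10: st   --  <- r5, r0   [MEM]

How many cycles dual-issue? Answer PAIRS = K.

PAIRS = 4

c0: i0 or  RAW r2
c1: i1 mul  no-port MUL/BR
c2: i2/i3 bne+or  pair
c3: i4/i5 or+st  pair
c4: i6/i7 add+ld  pair
c5: i8 and  WAW r1
c6: i9/i10 and+st  pair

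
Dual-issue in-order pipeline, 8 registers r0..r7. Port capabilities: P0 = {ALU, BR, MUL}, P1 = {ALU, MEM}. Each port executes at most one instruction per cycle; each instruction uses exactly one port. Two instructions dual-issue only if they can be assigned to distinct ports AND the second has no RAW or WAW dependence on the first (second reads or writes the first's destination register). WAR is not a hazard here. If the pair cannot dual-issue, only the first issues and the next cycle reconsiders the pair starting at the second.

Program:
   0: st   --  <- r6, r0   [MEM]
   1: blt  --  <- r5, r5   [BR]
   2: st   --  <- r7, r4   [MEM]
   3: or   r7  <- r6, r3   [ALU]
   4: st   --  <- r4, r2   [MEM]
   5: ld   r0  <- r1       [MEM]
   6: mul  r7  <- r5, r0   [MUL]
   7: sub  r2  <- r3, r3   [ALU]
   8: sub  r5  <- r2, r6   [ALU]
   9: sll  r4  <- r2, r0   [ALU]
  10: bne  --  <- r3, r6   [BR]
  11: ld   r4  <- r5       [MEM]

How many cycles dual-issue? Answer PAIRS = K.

PAIRS = 5

#0 head=0: st.MEM;blt.BR i0+i1 2-wide
#1 head=2: st.MEM;or.ALU i2+i3 2-wide
#2 head=4: st.MEM i4 no-port MEM/MEM
#3 head=5: ld.MEM i5 RAW r0
#4 head=6: mul.MUL;sub.ALU i6+i7 2-wide
#5 head=8: sub.ALU;sll.ALU i8+i9 2-wide
#6 head=10: bne.BR;ld.MEM i10+i11 2-wide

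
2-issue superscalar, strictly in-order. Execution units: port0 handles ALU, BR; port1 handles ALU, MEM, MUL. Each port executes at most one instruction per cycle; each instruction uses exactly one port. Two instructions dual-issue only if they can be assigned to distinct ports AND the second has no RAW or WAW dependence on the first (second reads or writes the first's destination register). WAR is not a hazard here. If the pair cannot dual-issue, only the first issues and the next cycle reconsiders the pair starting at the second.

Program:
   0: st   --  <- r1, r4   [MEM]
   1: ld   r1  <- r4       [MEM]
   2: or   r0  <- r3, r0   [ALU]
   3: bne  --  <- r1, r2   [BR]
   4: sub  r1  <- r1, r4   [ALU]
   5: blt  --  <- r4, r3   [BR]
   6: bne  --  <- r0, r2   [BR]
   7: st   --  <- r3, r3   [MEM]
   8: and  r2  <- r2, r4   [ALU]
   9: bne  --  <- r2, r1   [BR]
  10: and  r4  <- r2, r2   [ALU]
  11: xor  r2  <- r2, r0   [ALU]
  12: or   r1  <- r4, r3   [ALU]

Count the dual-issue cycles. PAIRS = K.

c0: i0 st  no-port MEM/MEM
c1: i1&i2 ld/or  2-wide
c2: i3&i4 bne/sub  2-wide
c3: i5 blt  no-port BR/BR
c4: i6&i7 bne/st  2-wide
c5: i8 and  RAW r2
c6: i9&i10 bne/and  2-wide
c7: i11&i12 xor/or  2-wide

PAIRS = 5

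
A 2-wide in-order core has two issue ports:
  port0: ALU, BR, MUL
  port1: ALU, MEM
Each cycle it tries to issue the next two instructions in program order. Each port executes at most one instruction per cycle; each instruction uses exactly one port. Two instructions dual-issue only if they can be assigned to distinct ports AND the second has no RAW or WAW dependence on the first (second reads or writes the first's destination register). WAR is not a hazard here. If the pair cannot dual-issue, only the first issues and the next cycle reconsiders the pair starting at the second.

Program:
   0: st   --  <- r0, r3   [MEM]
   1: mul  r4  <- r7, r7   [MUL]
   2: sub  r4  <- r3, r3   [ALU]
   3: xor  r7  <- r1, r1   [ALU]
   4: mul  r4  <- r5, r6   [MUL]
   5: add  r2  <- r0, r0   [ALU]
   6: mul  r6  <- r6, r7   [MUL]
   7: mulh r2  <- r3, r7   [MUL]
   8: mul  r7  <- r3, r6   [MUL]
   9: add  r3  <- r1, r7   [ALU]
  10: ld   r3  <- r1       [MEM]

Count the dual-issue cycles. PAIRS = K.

0. st.MEM;mul.MUL @i0&i1  | dual
1. sub.ALU;xor.ALU @i2&i3  | dual
2. mul.MUL;add.ALU @i4&i5  | dual
3. mul.MUL @i6  | no-port MUL/MUL
4. mulh.MUL @i7  | no-port MUL/MUL
5. mul.MUL @i8  | RAW r7
6. add.ALU @i9  | WAW r3
7. ld.MEM @i10  | tail

PAIRS = 3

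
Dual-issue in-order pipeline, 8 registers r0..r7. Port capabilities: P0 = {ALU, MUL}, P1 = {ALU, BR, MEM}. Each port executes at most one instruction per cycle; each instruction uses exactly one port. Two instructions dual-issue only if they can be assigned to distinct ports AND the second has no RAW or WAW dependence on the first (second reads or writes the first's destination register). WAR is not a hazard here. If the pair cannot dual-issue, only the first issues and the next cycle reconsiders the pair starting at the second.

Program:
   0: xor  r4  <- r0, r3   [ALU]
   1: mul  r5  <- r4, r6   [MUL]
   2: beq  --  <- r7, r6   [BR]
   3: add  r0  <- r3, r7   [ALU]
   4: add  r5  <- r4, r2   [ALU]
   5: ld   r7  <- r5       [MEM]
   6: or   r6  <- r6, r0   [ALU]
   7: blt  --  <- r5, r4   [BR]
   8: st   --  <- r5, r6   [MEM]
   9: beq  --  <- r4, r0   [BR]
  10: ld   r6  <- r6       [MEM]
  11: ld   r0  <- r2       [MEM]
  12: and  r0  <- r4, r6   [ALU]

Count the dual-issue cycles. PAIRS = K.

PAIRS = 3

[0] i0  xor  -- RAW r4
[1] i1+i2  mul beq  -- dual
[2] i3+i4  add add  -- dual
[3] i5+i6  ld or  -- dual
[4] i7  blt  -- no-port BR/MEM
[5] i8  st  -- no-port MEM/BR
[6] i9  beq  -- no-port BR/MEM
[7] i10  ld  -- no-port MEM/MEM
[8] i11  ld  -- WAW r0
[9] i12  and  -- tail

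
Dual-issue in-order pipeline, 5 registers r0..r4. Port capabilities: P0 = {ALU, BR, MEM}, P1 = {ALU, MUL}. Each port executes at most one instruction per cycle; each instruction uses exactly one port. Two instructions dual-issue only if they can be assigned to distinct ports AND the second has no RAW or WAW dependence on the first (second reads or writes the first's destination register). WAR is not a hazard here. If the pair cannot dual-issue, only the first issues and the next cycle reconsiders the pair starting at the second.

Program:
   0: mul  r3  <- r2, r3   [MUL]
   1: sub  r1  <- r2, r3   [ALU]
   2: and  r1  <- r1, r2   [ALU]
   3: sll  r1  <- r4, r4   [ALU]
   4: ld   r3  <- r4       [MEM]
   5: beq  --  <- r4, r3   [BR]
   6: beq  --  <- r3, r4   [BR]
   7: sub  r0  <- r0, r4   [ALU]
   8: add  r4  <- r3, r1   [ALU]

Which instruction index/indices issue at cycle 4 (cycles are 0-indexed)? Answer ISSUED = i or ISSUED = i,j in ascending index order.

ISSUED = 5

0. mul.MUL @i0  | RAW r3
1. sub.ALU @i1  | RAW+WAW r1
2. and.ALU @i2  | WAW r1
3. sll.ALU;ld.MEM @i3/i4  | pair
4. beq.BR @i5  | no-port BR/BR
5. beq.BR;sub.ALU @i6/i7  | pair
6. add.ALU @i8  | tail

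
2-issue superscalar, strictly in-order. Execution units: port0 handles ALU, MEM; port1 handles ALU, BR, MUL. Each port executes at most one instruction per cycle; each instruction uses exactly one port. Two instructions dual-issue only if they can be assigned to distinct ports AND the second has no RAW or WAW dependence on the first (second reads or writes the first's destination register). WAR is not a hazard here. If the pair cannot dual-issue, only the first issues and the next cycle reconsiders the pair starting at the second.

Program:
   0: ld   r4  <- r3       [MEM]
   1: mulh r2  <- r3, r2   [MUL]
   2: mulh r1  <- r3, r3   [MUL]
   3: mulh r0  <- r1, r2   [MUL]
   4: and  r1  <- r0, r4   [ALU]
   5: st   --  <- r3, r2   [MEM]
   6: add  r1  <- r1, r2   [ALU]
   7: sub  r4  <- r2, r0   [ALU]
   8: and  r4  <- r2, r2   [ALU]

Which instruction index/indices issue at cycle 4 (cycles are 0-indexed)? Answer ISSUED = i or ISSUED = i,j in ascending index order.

[0] i0+i1  ld.MEM mulh.MUL  -- dual
[1] i2  mulh.MUL  -- no-port MUL/MUL
[2] i3  mulh.MUL  -- RAW r0
[3] i4+i5  and.ALU st.MEM  -- dual
[4] i6+i7  add.ALU sub.ALU  -- dual
[5] i8  and.ALU  -- tail

ISSUED = 6,7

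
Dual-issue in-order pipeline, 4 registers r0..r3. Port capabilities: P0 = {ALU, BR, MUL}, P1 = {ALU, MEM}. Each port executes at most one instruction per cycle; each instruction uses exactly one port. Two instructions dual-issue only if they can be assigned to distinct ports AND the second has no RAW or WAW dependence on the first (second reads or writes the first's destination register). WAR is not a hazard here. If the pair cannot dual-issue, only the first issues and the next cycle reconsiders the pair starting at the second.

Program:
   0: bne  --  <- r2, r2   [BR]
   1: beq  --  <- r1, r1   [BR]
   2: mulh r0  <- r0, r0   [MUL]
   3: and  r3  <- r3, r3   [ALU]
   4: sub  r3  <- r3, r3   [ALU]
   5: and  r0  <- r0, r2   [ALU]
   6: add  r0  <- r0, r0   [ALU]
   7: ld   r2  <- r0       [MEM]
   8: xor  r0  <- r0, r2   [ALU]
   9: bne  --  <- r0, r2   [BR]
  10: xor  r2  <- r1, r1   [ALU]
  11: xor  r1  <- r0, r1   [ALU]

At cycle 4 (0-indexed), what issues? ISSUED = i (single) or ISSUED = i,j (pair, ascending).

ISSUED = 6

c0: i0 bne  no-port BR/BR
c1: i1 beq  no-port BR/MUL
c2: i2&i3 mulh/and  dual
c3: i4&i5 sub/and  dual
c4: i6 add  RAW r0
c5: i7 ld  RAW r2
c6: i8 xor  RAW r0
c7: i9&i10 bne/xor  dual
c8: i11 xor  tail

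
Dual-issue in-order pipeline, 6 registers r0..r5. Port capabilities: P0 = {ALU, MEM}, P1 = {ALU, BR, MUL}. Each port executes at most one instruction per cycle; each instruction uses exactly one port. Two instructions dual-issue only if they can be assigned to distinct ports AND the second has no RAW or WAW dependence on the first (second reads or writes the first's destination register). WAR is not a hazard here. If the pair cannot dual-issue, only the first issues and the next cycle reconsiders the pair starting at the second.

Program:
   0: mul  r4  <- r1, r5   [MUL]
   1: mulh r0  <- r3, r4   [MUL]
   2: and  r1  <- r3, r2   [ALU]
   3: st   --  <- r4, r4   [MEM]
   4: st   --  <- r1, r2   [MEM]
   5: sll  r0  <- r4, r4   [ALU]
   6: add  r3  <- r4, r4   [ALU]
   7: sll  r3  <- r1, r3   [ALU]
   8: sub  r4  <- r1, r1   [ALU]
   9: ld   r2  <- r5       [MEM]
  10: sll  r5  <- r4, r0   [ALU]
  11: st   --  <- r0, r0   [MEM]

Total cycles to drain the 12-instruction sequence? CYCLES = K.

CYCLES = 8

[0] i0  mul.MUL  -- no-port MUL/MUL
[1] i1/i2  mulh.MUL;and.ALU  -- 2-wide
[2] i3  st.MEM  -- no-port MEM/MEM
[3] i4/i5  st.MEM;sll.ALU  -- 2-wide
[4] i6  add.ALU  -- RAW+WAW r3
[5] i7/i8  sll.ALU;sub.ALU  -- 2-wide
[6] i9/i10  ld.MEM;sll.ALU  -- 2-wide
[7] i11  st.MEM  -- tail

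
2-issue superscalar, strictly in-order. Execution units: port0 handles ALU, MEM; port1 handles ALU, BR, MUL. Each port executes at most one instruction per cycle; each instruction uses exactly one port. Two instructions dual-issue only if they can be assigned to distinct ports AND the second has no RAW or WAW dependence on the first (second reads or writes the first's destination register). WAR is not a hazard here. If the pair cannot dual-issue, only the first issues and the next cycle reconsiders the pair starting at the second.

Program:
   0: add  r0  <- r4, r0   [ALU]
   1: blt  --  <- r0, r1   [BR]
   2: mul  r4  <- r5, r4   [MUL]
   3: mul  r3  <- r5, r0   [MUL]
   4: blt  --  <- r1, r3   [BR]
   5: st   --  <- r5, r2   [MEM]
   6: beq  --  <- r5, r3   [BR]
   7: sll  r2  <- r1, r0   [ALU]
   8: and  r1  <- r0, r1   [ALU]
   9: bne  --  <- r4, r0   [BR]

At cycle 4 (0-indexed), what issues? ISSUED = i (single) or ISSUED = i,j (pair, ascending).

ISSUED = 4,5

c0: i0 add.ALU  RAW r0
c1: i1 blt.BR  no-port BR/MUL
c2: i2 mul.MUL  no-port MUL/MUL
c3: i3 mul.MUL  no-port MUL/BR
c4: i4/i5 blt.BR st.MEM  pair
c5: i6/i7 beq.BR sll.ALU  pair
c6: i8/i9 and.ALU bne.BR  pair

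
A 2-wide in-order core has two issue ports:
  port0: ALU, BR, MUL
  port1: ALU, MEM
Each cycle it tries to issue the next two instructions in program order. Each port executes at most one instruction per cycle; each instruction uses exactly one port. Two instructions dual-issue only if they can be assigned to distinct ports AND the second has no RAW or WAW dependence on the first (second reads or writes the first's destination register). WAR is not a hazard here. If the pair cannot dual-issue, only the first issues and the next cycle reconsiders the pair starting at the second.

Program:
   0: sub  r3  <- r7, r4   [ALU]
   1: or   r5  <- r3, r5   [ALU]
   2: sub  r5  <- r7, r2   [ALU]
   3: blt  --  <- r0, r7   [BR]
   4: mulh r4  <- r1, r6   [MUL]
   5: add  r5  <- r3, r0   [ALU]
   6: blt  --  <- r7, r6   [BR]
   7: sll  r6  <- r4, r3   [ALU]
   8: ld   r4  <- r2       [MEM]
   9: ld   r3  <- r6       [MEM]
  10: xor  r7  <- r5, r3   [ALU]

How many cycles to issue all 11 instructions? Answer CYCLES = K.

t=0 i0:sub ; RAW r3
t=1 i1:or ; WAW r5
t=2 i2+i3:sub+blt ; pair
t=3 i4+i5:mulh+add ; pair
t=4 i6+i7:blt+sll ; pair
t=5 i8:ld ; no-port MEM/MEM
t=6 i9:ld ; RAW r3
t=7 i10:xor ; tail

CYCLES = 8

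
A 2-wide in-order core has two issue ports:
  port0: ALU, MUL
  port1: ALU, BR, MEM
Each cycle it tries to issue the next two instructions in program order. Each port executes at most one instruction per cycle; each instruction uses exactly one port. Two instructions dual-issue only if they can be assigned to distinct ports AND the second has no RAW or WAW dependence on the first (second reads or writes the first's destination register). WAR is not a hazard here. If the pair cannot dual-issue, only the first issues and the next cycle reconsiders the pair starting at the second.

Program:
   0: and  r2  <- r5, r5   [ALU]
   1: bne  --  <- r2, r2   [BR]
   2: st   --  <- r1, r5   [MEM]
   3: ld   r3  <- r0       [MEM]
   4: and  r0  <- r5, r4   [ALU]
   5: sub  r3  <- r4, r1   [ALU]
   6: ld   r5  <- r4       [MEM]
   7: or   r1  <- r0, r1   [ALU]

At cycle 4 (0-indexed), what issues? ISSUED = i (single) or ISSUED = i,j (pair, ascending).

0. and.ALU @i0  | RAW r2
1. bne.BR @i1  | no-port BR/MEM
2. st.MEM @i2  | no-port MEM/MEM
3. ld.MEM and.ALU @i3+i4  | pair
4. sub.ALU ld.MEM @i5+i6  | pair
5. or.ALU @i7  | tail

ISSUED = 5,6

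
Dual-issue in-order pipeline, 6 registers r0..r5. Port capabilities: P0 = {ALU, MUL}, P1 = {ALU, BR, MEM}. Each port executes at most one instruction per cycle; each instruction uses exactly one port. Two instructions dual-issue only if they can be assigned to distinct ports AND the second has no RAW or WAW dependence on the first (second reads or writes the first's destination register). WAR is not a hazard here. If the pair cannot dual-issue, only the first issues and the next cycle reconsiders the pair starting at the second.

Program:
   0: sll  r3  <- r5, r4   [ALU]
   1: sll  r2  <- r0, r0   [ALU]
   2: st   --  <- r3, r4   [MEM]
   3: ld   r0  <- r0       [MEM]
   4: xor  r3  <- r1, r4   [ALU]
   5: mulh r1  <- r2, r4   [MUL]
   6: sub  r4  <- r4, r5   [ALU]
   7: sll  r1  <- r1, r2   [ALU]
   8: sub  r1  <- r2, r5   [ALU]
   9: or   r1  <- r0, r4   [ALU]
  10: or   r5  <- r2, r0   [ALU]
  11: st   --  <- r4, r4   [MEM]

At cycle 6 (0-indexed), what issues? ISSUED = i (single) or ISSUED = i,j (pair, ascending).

ISSUED = 9,10

[0] i0/i1  sll.ALU+sll.ALU  -- 2-wide
[1] i2  st.MEM  -- no-port MEM/MEM
[2] i3/i4  ld.MEM+xor.ALU  -- 2-wide
[3] i5/i6  mulh.MUL+sub.ALU  -- 2-wide
[4] i7  sll.ALU  -- WAW r1
[5] i8  sub.ALU  -- WAW r1
[6] i9/i10  or.ALU+or.ALU  -- 2-wide
[7] i11  st.MEM  -- tail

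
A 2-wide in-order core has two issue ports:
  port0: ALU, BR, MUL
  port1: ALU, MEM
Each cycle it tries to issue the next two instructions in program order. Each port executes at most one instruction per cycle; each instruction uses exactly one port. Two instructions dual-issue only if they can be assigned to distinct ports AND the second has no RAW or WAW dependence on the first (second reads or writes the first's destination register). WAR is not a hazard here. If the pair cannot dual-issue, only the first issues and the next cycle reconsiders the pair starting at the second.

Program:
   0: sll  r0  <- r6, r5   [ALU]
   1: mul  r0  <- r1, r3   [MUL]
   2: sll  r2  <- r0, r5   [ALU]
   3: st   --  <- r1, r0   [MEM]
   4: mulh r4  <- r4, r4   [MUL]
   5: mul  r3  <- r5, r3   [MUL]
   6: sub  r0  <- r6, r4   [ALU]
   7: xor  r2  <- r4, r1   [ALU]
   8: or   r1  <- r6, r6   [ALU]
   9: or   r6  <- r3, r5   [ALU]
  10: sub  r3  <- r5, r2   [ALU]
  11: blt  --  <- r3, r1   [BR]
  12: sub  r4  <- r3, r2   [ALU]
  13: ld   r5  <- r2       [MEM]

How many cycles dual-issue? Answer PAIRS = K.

c0: i0 sll.ALU  WAW r0
c1: i1 mul.MUL  RAW r0
c2: i2&i3 sll.ALU;st.MEM  dual
c3: i4 mulh.MUL  no-port MUL/MUL
c4: i5&i6 mul.MUL;sub.ALU  dual
c5: i7&i8 xor.ALU;or.ALU  dual
c6: i9&i10 or.ALU;sub.ALU  dual
c7: i11&i12 blt.BR;sub.ALU  dual
c8: i13 ld.MEM  tail

PAIRS = 5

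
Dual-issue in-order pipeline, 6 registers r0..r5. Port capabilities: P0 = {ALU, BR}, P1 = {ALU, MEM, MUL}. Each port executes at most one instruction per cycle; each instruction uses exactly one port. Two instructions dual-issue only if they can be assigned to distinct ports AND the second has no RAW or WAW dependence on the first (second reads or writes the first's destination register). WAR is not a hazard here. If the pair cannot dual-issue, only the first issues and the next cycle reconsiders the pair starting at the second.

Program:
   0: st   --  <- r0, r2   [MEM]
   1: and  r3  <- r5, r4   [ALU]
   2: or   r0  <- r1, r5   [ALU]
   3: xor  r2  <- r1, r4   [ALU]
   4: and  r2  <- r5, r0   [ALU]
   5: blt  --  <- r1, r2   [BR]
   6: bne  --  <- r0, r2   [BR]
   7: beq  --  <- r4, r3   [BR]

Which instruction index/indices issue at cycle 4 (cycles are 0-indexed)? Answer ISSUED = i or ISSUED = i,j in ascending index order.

[0] i0,i1  st and  -- dual
[1] i2,i3  or xor  -- dual
[2] i4  and  -- RAW r2
[3] i5  blt  -- no-port BR/BR
[4] i6  bne  -- no-port BR/BR
[5] i7  beq  -- tail

ISSUED = 6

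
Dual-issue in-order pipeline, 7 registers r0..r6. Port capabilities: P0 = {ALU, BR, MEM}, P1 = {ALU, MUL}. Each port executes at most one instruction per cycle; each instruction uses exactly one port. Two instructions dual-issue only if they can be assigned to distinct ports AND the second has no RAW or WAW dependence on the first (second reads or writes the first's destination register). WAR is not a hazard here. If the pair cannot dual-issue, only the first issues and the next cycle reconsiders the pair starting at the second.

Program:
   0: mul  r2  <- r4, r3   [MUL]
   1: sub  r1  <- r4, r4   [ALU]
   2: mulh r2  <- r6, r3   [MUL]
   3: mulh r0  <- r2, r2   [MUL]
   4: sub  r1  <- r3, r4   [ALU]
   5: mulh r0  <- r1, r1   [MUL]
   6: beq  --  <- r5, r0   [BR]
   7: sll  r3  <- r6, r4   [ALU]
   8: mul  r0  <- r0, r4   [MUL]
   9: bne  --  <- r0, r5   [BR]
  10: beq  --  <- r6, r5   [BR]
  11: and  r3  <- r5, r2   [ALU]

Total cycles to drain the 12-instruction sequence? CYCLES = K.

CYCLES = 8

0. mul/sub @i0+i1  | dual
1. mulh @i2  | no-port MUL/MUL
2. mulh/sub @i3+i4  | dual
3. mulh @i5  | RAW r0
4. beq/sll @i6+i7  | dual
5. mul @i8  | RAW r0
6. bne @i9  | no-port BR/BR
7. beq/and @i10+i11  | dual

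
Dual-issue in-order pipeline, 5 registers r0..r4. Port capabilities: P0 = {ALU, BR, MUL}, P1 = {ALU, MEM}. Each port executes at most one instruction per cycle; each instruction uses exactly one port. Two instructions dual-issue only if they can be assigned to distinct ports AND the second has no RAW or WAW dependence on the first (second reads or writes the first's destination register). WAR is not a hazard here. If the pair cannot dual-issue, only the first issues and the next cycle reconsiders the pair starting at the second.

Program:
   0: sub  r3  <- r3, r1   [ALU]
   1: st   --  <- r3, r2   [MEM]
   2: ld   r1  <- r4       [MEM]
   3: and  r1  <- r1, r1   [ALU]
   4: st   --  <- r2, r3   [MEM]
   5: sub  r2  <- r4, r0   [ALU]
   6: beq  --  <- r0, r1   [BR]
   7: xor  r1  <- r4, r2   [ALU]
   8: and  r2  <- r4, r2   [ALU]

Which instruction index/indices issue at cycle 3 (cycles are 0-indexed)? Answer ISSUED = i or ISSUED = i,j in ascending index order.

ISSUED = 3,4

#0 head=0: sub.ALU i0 RAW r3
#1 head=1: st.MEM i1 no-port MEM/MEM
#2 head=2: ld.MEM i2 RAW+WAW r1
#3 head=3: and.ALU;st.MEM i3+i4 2-wide
#4 head=5: sub.ALU;beq.BR i5+i6 2-wide
#5 head=7: xor.ALU;and.ALU i7+i8 2-wide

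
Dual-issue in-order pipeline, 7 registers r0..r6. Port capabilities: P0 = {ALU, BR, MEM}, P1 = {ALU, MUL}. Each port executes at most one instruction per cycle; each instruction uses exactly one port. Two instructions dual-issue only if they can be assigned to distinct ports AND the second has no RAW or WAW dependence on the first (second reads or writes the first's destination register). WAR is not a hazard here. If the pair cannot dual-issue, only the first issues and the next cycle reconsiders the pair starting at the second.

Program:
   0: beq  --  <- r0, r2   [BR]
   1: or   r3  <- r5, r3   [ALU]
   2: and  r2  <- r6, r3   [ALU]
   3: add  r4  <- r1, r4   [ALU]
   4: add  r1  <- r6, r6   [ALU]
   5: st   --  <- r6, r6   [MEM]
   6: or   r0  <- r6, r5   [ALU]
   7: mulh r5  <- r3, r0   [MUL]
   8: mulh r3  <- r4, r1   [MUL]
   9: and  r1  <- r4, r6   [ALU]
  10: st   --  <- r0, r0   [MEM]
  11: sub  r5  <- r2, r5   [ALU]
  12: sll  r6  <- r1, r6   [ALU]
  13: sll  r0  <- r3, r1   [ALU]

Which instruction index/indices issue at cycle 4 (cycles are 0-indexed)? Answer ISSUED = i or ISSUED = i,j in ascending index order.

ISSUED = 7

0. beq+or @i0/i1  | 2-wide
1. and+add @i2/i3  | 2-wide
2. add+st @i4/i5  | 2-wide
3. or @i6  | RAW r0
4. mulh @i7  | no-port MUL/MUL
5. mulh+and @i8/i9  | 2-wide
6. st+sub @i10/i11  | 2-wide
7. sll+sll @i12/i13  | 2-wide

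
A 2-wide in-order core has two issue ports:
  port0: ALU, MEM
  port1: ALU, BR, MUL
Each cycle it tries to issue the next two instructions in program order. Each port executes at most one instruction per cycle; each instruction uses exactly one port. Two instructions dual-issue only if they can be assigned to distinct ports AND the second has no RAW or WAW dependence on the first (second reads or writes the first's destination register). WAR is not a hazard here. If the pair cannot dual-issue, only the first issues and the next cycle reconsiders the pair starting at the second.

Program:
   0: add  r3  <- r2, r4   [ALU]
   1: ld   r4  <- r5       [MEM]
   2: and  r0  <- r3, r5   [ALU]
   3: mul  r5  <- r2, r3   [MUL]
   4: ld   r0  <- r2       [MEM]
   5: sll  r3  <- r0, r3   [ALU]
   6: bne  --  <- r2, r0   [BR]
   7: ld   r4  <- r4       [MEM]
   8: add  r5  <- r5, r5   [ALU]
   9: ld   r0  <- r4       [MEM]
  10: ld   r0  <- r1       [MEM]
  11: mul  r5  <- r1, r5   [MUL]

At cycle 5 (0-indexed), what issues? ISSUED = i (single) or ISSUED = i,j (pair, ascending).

ISSUED = 9

#0 head=0: add ld i0&i1 dual
#1 head=2: and mul i2&i3 dual
#2 head=4: ld i4 RAW r0
#3 head=5: sll bne i5&i6 dual
#4 head=7: ld add i7&i8 dual
#5 head=9: ld i9 no-port MEM/MEM
#6 head=10: ld mul i10&i11 dual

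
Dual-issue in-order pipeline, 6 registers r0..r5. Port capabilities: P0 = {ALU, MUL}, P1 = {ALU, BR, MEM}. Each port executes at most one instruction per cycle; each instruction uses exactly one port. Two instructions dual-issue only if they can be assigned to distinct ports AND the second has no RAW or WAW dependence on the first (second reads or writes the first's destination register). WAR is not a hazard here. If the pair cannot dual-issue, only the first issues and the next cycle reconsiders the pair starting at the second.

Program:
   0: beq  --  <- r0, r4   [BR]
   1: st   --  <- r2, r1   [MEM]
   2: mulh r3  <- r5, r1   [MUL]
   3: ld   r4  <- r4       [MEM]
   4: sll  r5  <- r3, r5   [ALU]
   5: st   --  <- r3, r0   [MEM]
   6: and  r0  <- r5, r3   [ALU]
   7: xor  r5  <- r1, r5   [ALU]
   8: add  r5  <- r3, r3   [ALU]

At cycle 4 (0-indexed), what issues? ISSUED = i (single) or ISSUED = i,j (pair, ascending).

t=0 i0:beq.BR ; no-port BR/MEM
t=1 i1/i2:st.MEM+mulh.MUL ; dual
t=2 i3/i4:ld.MEM+sll.ALU ; dual
t=3 i5/i6:st.MEM+and.ALU ; dual
t=4 i7:xor.ALU ; WAW r5
t=5 i8:add.ALU ; tail

ISSUED = 7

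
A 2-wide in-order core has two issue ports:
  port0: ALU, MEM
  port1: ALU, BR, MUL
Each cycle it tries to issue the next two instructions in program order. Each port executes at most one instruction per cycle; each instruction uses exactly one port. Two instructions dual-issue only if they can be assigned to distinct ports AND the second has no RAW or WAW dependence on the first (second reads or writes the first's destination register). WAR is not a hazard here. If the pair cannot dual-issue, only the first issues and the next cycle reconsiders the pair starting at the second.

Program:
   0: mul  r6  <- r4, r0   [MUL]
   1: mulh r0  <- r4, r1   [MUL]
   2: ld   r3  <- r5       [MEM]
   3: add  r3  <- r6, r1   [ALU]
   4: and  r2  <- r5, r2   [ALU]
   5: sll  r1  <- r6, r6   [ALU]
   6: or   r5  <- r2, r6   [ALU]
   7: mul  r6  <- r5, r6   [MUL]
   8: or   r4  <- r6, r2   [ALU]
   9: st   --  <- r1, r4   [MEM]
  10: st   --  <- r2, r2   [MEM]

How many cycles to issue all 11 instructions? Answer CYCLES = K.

[0] i0  mul.MUL  -- no-port MUL/MUL
[1] i1+i2  mulh.MUL ld.MEM  -- 2-wide
[2] i3+i4  add.ALU and.ALU  -- 2-wide
[3] i5+i6  sll.ALU or.ALU  -- 2-wide
[4] i7  mul.MUL  -- RAW r6
[5] i8  or.ALU  -- RAW r4
[6] i9  st.MEM  -- no-port MEM/MEM
[7] i10  st.MEM  -- tail

CYCLES = 8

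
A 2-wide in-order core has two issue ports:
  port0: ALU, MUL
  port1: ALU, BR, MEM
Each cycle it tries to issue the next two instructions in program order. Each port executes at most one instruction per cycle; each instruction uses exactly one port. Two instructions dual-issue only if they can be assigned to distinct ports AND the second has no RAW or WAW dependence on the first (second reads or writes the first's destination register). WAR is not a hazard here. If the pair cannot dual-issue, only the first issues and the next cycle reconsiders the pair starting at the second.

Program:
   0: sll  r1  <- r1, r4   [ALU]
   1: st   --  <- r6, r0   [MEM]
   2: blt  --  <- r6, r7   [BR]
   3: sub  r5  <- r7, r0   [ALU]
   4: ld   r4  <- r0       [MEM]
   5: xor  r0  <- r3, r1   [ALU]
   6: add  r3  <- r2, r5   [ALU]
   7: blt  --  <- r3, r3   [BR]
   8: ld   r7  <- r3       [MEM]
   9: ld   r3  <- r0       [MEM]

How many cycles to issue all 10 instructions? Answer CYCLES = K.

c0: i0&i1 sll.ALU st.MEM  pair
c1: i2&i3 blt.BR sub.ALU  pair
c2: i4&i5 ld.MEM xor.ALU  pair
c3: i6 add.ALU  RAW r3
c4: i7 blt.BR  no-port BR/MEM
c5: i8 ld.MEM  no-port MEM/MEM
c6: i9 ld.MEM  tail

CYCLES = 7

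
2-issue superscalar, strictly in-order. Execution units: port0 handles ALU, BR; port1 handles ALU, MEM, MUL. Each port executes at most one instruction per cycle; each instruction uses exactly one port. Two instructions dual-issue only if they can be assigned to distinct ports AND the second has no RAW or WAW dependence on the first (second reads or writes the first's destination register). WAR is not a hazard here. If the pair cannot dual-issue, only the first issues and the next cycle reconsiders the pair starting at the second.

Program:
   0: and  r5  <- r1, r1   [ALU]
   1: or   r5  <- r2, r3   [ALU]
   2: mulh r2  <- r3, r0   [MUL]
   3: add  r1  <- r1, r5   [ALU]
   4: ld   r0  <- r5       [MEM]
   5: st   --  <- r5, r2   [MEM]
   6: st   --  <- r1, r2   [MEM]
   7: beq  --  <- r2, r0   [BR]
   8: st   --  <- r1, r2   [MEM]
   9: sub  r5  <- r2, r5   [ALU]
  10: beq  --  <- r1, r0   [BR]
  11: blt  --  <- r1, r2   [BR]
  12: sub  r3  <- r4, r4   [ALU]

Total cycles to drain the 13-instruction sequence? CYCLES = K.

[0] i0  and  -- WAW r5
[1] i1+i2  or mulh  -- pair
[2] i3+i4  add ld  -- pair
[3] i5  st  -- no-port MEM/MEM
[4] i6+i7  st beq  -- pair
[5] i8+i9  st sub  -- pair
[6] i10  beq  -- no-port BR/BR
[7] i11+i12  blt sub  -- pair

CYCLES = 8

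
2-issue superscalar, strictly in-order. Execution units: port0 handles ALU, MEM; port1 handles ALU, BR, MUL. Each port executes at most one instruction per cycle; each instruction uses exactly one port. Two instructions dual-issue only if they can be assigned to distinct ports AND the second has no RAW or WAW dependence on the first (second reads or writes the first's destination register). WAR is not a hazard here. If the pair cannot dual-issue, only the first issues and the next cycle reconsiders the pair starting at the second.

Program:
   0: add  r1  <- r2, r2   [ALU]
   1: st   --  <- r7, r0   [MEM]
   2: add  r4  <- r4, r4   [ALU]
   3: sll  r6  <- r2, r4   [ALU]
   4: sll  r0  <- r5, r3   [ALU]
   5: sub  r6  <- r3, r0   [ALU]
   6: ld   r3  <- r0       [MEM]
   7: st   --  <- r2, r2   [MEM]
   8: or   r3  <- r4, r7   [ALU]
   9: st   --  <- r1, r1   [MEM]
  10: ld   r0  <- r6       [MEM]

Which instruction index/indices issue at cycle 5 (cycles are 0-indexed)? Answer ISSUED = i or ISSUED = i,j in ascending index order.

ISSUED = 9

0. add.ALU;st.MEM @i0&i1  | 2-wide
1. add.ALU @i2  | RAW r4
2. sll.ALU;sll.ALU @i3&i4  | 2-wide
3. sub.ALU;ld.MEM @i5&i6  | 2-wide
4. st.MEM;or.ALU @i7&i8  | 2-wide
5. st.MEM @i9  | no-port MEM/MEM
6. ld.MEM @i10  | tail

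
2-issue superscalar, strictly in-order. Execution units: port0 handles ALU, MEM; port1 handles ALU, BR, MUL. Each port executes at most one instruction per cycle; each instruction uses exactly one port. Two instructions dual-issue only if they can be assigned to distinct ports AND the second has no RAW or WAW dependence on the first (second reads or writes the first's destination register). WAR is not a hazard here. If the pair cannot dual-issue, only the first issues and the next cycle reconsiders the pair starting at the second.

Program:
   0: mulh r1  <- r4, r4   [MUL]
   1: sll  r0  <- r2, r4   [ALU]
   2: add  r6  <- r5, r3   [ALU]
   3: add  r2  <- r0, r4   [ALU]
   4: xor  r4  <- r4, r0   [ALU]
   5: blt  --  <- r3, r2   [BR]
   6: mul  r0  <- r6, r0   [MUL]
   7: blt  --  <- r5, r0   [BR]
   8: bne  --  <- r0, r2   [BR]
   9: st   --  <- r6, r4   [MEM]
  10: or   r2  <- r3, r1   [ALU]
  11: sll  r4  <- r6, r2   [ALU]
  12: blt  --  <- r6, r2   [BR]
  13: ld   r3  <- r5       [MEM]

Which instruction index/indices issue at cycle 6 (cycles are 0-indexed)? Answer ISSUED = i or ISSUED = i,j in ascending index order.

t=0 i0/i1:mulh.MUL/sll.ALU ; dual
t=1 i2/i3:add.ALU/add.ALU ; dual
t=2 i4/i5:xor.ALU/blt.BR ; dual
t=3 i6:mul.MUL ; no-port MUL/BR
t=4 i7:blt.BR ; no-port BR/BR
t=5 i8/i9:bne.BR/st.MEM ; dual
t=6 i10:or.ALU ; RAW r2
t=7 i11/i12:sll.ALU/blt.BR ; dual
t=8 i13:ld.MEM ; tail

ISSUED = 10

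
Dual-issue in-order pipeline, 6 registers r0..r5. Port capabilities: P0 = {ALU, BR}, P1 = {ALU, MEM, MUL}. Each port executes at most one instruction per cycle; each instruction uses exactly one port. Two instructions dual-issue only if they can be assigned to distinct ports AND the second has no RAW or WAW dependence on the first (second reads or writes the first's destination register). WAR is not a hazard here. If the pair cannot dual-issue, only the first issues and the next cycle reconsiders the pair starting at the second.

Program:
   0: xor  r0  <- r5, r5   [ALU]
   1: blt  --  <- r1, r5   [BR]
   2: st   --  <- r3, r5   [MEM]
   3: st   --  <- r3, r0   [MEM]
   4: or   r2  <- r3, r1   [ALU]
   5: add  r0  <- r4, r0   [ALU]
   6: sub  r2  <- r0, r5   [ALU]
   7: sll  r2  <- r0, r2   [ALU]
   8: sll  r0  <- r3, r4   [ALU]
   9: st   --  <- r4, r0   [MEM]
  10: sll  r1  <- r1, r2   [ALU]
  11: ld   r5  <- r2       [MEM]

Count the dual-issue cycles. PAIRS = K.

PAIRS = 4

c0: i0,i1 xor.ALU+blt.BR  dual
c1: i2 st.MEM  no-port MEM/MEM
c2: i3,i4 st.MEM+or.ALU  dual
c3: i5 add.ALU  RAW r0
c4: i6 sub.ALU  RAW+WAW r2
c5: i7,i8 sll.ALU+sll.ALU  dual
c6: i9,i10 st.MEM+sll.ALU  dual
c7: i11 ld.MEM  tail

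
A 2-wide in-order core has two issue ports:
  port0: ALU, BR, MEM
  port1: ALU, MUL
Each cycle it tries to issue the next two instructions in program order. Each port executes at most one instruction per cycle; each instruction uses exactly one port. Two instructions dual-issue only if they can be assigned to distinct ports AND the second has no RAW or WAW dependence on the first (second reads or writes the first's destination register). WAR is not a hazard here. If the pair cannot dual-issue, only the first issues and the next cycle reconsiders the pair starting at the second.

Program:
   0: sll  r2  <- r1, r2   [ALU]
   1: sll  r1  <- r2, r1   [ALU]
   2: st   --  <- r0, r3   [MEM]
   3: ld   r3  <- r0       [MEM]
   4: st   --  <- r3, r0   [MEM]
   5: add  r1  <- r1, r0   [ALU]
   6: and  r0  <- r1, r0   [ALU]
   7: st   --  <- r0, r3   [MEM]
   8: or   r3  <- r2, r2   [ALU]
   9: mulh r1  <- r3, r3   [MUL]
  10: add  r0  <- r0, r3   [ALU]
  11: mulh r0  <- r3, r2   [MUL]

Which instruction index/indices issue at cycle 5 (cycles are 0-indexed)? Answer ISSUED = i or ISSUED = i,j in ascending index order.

ISSUED = 7,8

t=0 i0:sll ; RAW r2
t=1 i1+i2:sll+st ; pair
t=2 i3:ld ; no-port MEM/MEM
t=3 i4+i5:st+add ; pair
t=4 i6:and ; RAW r0
t=5 i7+i8:st+or ; pair
t=6 i9+i10:mulh+add ; pair
t=7 i11:mulh ; tail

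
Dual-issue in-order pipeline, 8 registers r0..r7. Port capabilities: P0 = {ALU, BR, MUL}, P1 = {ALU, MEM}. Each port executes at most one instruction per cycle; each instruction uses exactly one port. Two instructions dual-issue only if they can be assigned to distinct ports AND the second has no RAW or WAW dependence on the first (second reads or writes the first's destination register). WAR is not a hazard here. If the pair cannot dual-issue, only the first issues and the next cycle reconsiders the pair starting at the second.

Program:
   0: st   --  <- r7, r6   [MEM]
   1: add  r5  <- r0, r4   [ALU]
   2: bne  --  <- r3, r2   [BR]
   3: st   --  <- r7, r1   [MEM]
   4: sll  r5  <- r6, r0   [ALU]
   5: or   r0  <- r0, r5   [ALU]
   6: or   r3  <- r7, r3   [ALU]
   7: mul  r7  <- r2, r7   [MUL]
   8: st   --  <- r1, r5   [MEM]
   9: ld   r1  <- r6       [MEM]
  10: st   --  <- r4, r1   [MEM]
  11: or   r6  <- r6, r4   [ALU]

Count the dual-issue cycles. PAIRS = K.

  cy0 -> i0/i1 (st.MEM/add.ALU) pair
  cy1 -> i2/i3 (bne.BR/st.MEM) pair
  cy2 -> i4 (sll.ALU) RAW r5
  cy3 -> i5/i6 (or.ALU/or.ALU) pair
  cy4 -> i7/i8 (mul.MUL/st.MEM) pair
  cy5 -> i9 (ld.MEM) no-port MEM/MEM
  cy6 -> i10/i11 (st.MEM/or.ALU) pair

PAIRS = 5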